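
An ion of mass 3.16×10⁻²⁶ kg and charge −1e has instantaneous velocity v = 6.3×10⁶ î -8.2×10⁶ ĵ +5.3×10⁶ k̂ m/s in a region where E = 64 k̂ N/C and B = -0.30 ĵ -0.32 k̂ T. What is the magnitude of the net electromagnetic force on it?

v×B = (4.21×10⁶, 2.02×10⁶, -1.89×10⁶) N/C.
E + v×B = (4.21×10⁶, 2.02×10⁶, -1.89×10⁶) N/C.
F = q(E + v×B) = (−1.602×10⁻¹⁹ C)·(4.21×10⁶, 2.02×10⁶, -1.89×10⁶) = (-6.75×10⁻¹³, -3.23×10⁻¹³, 3.03×10⁻¹³) N.
|F| = 8.07×10⁻¹³ N.

|F| ≈ 8.07×10⁻¹³ N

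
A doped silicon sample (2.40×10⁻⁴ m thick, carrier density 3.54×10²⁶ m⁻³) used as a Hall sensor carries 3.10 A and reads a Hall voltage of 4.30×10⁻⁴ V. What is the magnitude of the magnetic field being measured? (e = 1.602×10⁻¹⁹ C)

B ≈ 1.89 T

From V_H = IB/(n e t), B = V_H n e t / I.
B = (4.30×10⁻⁴)(3.54×10²⁶)(1.602×10⁻¹⁹)(2.40×10⁻⁴)/3.10 ≈ 1.89 T.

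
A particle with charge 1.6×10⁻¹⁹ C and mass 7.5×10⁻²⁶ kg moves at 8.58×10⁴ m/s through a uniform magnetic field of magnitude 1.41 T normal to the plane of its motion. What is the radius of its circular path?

r ≈ 0.0285 m

The magnetic force provides the centripetal force: |q|vB = mv²/r.
r = mv/(|q|B) = (7.5×10⁻²⁶)(8.58×10⁴)/((1.6×10⁻¹⁹)(1.41)) ≈ 0.0285 m.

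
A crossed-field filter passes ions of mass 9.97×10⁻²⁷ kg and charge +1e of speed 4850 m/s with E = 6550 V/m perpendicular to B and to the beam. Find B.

Balance of forces in the selector: qE = qvB ⇒ B = E/v.
B = 6550/4850 = 1.35 T.

B = 1.35 T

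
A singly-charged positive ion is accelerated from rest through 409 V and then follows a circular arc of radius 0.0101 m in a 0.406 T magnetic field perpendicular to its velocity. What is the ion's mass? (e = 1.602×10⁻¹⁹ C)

Combine |q|V = ½mv² and r = mv/(|q|B): eliminate v to get m = qB²r²/(2V).
m = (1.602×10⁻¹⁹)(0.406)²(0.0101)²/(2·409) ≈ 3.29×10⁻²⁷ kg.

m ≈ 3.29×10⁻²⁷ kg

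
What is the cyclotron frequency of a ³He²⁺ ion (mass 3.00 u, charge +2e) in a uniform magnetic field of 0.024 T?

f ≈ 2.5×10⁵ Hz

f = |q|B/(2πm).
f = (3.204×10⁻¹⁹)(0.024)/(2π·4.983×10⁻²⁷) ≈ 2.5×10⁵ Hz.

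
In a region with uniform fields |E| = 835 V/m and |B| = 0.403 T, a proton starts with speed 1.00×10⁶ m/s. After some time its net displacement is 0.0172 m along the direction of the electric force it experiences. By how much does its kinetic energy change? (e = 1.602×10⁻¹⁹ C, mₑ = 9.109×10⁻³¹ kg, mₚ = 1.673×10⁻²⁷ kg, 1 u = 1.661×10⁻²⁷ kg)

ΔKE ≈ 2.30×10⁻¹⁸ J

The magnetic force is always ⟂ v and does no work; only the electric force changes KE.
ΔKE = F_E · d = |q|E d = (1.602×10⁻¹⁹)(835)(0.0172) ≈ 2.30×10⁻¹⁸ J.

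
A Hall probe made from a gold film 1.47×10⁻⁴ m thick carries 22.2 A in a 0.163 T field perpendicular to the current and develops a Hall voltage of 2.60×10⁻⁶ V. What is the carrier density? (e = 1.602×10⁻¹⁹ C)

n ≈ 5.91×10²⁸ m⁻³

From V_H = IB/(n e t), n = IB/(V_H e t).
n = (22.2)(0.163)/((2.60×10⁻⁶)(1.602×10⁻¹⁹)(1.47×10⁻⁴)) ≈ 5.91×10²⁸ m⁻³.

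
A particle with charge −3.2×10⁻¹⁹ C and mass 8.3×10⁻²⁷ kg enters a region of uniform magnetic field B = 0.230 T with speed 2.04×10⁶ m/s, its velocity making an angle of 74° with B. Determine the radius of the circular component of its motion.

r ≈ 0.221 m

v⊥ = v sinθ = 2.04×10⁶·sin74° ≈ 1.961×10⁶ m/s.
r = m v⊥/(|q|B) = (8.3×10⁻²⁷)(1.961×10⁶)/((3.2×10⁻¹⁹)(0.230)) ≈ 0.221 m.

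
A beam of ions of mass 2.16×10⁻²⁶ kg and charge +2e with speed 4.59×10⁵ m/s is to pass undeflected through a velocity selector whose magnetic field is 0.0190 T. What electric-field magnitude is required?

E = 8720 V/m

For straight-line motion qE = qvB, so E = vB.
E = 4.59×10⁵ × 0.0190 = 8720 V/m.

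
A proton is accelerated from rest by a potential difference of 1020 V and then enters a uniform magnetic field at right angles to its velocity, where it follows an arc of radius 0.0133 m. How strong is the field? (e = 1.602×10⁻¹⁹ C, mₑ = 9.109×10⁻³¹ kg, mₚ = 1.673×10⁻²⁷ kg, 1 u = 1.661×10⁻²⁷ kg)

v = √(2|q|V/m) = √(2·1.602×10⁻¹⁹·1020/1.673×10⁻²⁷) ≈ 4.420×10⁵ m/s.
B = mv/(|q|r) = (1.673×10⁻²⁷)(4.420×10⁵)/((1.602×10⁻¹⁹)(0.0133)) ≈ 0.347 T.

B ≈ 0.347 T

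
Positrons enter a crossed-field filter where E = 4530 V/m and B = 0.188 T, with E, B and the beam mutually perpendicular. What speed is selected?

v = 2.41×10⁴ m/s

For undeflected motion the electric and magnetic forces balance: qE = qvB.
v = E/B = 4530/0.188 = 2.41×10⁴ m/s.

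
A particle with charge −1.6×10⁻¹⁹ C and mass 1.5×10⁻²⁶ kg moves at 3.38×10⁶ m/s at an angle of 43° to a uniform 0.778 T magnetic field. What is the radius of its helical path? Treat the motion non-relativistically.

r ≈ 0.278 m

v⊥ = v sinθ = 3.38×10⁶·sin43° ≈ 2.305×10⁶ m/s.
r = m v⊥/(|q|B) = (1.5×10⁻²⁶)(2.305×10⁶)/((1.6×10⁻¹⁹)(0.778)) ≈ 0.278 m.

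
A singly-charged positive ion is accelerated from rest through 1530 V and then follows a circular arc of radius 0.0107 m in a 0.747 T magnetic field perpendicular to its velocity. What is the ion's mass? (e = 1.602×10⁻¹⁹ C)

Combine |q|V = ½mv² and r = mv/(|q|B): eliminate v to get m = qB²r²/(2V).
m = (1.602×10⁻¹⁹)(0.747)²(0.0107)²/(2·1530) ≈ 3.34×10⁻²⁷ kg.

m ≈ 3.34×10⁻²⁷ kg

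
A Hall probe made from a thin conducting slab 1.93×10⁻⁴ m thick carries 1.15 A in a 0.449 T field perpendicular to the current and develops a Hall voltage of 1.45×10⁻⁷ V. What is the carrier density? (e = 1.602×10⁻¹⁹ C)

n ≈ 1.15×10²⁹ m⁻³

From V_H = IB/(n e t), n = IB/(V_H e t).
n = (1.15)(0.449)/((1.45×10⁻⁷)(1.602×10⁻¹⁹)(1.93×10⁻⁴)) ≈ 1.15×10²⁹ m⁻³.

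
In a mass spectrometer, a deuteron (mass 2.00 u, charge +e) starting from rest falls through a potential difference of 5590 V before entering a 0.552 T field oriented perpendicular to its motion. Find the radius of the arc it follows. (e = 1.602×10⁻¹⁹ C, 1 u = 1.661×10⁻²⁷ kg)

Acceleration: |q|V = ½mv² ⇒ v = √(2|q|V/m) = √(2·1.602×10⁻¹⁹·5590/3.322×10⁻²⁷) ≈ 7.343×10⁵ m/s.
In the field: r = mv/(|q|B) = (3.322×10⁻²⁷)(7.343×10⁵)/((1.602×10⁻¹⁹)(0.552)) ≈ 0.0276 m.

r ≈ 0.0276 m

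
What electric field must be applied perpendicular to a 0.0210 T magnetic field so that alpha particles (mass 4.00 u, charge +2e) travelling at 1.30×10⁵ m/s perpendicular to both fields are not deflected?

E = 2730 V/m

For straight-line motion qE = qvB, so E = vB.
E = 1.30×10⁵ × 0.0210 = 2730 V/m.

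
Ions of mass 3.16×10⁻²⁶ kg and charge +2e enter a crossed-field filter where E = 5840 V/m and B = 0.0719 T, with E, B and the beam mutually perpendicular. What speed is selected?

Zero net Lorentz force requires |qE| = |q v×B|, i.e. E = vB.
v = E/B = 5840/0.0719 = 8.12×10⁴ m/s.

v = 8.12×10⁴ m/s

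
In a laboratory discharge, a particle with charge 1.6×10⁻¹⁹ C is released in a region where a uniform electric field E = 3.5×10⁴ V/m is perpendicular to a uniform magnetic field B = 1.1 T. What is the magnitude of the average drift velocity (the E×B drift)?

In crossed fields the guiding centre drifts at v_d = |E×B|/B² = E/B, independent of charge and mass.
v_d = 3.5×10⁴/1.1 = 3.2×10⁴ m/s.

v_d ≈ 3.2×10⁴ m/s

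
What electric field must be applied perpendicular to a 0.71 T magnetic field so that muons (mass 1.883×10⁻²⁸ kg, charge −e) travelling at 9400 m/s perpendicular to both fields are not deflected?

For straight-line motion qE = qvB, so E = vB.
E = 9400 × 0.71 = 6700 V/m.

E = 6700 V/m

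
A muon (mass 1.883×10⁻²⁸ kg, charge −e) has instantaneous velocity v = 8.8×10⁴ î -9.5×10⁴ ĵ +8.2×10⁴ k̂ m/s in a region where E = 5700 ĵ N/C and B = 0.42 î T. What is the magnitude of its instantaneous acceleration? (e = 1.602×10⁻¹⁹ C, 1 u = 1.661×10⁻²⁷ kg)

v×B = (0, 3.44×10⁴, 3.99×10⁴) N/C.
E + v×B = (0, 4.01×10⁴, 3.99×10⁴) N/C.
F = q(E + v×B) = (−1.602×10⁻¹⁹ C)·(0, 4.01×10⁴, 3.99×10⁴) = (0, -6.43×10⁻¹⁵, -6.39×10⁻¹⁵) N.
|a| = |F|/m = 9.067×10⁻¹⁵/1.883×10⁻²⁸ ≈ 4.82×10¹³ m/s².

|a| ≈ 4.82×10¹³ m/s²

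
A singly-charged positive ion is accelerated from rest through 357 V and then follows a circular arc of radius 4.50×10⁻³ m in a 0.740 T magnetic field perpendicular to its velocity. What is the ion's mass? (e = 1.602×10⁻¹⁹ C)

m ≈ 2.49×10⁻²⁷ kg

Combine |q|V = ½mv² and r = mv/(|q|B): eliminate v to get m = qB²r²/(2V).
m = (1.602×10⁻¹⁹)(0.740)²(4.50×10⁻³)²/(2·357) ≈ 2.49×10⁻²⁷ kg.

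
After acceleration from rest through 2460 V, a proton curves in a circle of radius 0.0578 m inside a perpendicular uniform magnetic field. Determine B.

B ≈ 0.124 T

v = √(2|q|V/m) = √(2·1.602×10⁻¹⁹·2460/1.673×10⁻²⁷) ≈ 6.864×10⁵ m/s.
B = mv/(|q|r) = (1.673×10⁻²⁷)(6.864×10⁵)/((1.602×10⁻¹⁹)(0.0578)) ≈ 0.124 T.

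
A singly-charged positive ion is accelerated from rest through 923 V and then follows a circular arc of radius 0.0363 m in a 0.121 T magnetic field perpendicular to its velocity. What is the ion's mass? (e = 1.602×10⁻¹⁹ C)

Combine |q|V = ½mv² and r = mv/(|q|B): eliminate v to get m = qB²r²/(2V).
m = (1.602×10⁻¹⁹)(0.121)²(0.0363)²/(2·923) ≈ 1.67×10⁻²⁷ kg.

m ≈ 1.67×10⁻²⁷ kg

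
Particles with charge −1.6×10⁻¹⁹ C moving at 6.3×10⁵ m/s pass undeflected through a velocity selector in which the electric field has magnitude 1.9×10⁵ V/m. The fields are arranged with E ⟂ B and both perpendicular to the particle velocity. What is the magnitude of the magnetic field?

Balance of forces in the selector: qE = qvB ⇒ B = E/v.
B = 1.9×10⁵/6.3×10⁵ = 0.30 T.

B = 0.30 T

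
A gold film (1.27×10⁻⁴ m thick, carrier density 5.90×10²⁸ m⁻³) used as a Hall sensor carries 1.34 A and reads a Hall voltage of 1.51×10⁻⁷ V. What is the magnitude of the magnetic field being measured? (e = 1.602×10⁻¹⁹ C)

From V_H = IB/(n e t), B = V_H n e t / I.
B = (1.51×10⁻⁷)(5.90×10²⁸)(1.602×10⁻¹⁹)(1.27×10⁻⁴)/1.34 ≈ 0.135 T.

B ≈ 0.135 T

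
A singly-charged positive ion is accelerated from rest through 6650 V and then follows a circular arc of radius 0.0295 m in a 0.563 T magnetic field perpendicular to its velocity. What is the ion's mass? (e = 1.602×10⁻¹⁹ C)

Combine |q|V = ½mv² and r = mv/(|q|B): eliminate v to get m = qB²r²/(2V).
m = (1.602×10⁻¹⁹)(0.563)²(0.0295)²/(2·6650) ≈ 3.32×10⁻²⁷ kg.

m ≈ 3.32×10⁻²⁷ kg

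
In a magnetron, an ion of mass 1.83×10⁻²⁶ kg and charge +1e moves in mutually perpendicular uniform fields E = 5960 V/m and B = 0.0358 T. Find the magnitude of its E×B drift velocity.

v_d ≈ 1.66×10⁵ m/s

The steady drift has the magnetic force balancing the electric force, so v_d = E/B.
v_d = 5960/0.0358 = 1.66×10⁵ m/s.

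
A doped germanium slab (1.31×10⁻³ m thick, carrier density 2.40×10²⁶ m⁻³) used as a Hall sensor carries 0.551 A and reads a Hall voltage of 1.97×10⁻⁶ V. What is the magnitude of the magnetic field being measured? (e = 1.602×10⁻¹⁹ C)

From V_H = IB/(n e t), B = V_H n e t / I.
B = (1.97×10⁻⁶)(2.40×10²⁶)(1.602×10⁻¹⁹)(1.31×10⁻³)/0.551 ≈ 0.180 T.

B ≈ 0.180 T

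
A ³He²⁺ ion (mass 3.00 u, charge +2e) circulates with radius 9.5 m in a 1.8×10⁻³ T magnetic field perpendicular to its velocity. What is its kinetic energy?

KE ≈ 1.9×10⁴ eV

v = |q|Br/m, then KE = ½mv² = (qBr)²/(2m).
v = (3.204×10⁻¹⁹)(1.8×10⁻³)(9.5)/4.983×10⁻²⁷ ≈ 1.100×10⁶ m/s.
KE = ½(4.983×10⁻²⁷)(1.100×10⁶)² ≈ 3.0×10⁻¹⁵ J = 1.9×10⁴ eV.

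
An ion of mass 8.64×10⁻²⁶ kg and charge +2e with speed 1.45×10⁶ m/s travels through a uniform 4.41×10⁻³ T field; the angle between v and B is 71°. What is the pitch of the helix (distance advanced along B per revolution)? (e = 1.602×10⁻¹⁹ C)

v∥ = v cosθ = 1.45×10⁶·cos71° ≈ 4.721×10⁵ m/s.
T = 2πm/(|q|B) = 2π(8.64×10⁻²⁶)/((3.204×10⁻¹⁹)(4.41×10⁻³)) ≈ 3.842×10⁻⁴ s.
pitch = v∥ T = (4.721×10⁵)(3.842×10⁻⁴) ≈ 181 m.

p ≈ 181 m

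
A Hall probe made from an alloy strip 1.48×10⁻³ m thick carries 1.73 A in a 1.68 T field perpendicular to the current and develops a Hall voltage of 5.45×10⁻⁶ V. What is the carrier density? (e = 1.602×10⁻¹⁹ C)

From V_H = IB/(n e t), n = IB/(V_H e t).
n = (1.73)(1.68)/((5.45×10⁻⁶)(1.602×10⁻¹⁹)(1.48×10⁻³)) ≈ 2.25×10²⁷ m⁻³.

n ≈ 2.25×10²⁷ m⁻³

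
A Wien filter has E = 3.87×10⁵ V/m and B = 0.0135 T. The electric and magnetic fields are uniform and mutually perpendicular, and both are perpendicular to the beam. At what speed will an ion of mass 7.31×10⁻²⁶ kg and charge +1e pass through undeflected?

For undeflected motion the electric and magnetic forces balance: qE = qvB.
v = E/B = 3.87×10⁵/0.0135 = 2.87×10⁷ m/s.

v = 2.87×10⁷ m/s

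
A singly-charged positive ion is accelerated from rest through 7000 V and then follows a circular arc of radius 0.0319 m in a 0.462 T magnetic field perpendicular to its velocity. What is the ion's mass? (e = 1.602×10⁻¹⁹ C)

m ≈ 2.49×10⁻²⁷ kg

Combine |q|V = ½mv² and r = mv/(|q|B): eliminate v to get m = qB²r²/(2V).
m = (1.602×10⁻¹⁹)(0.462)²(0.0319)²/(2·7000) ≈ 2.49×10⁻²⁷ kg.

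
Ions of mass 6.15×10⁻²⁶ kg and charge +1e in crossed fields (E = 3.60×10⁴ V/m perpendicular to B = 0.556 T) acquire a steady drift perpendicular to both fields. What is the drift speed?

v_d ≈ 6.47×10⁴ m/s

The steady drift has the magnetic force balancing the electric force, so v_d = E/B.
v_d = 3.60×10⁴/0.556 = 6.47×10⁴ m/s.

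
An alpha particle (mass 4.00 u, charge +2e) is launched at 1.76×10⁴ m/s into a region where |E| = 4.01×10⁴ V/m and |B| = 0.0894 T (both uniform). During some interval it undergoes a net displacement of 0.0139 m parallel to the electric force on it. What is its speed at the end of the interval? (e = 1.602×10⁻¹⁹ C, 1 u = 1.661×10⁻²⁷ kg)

B does no work; ΔKE = |q|E d.
½mv_f² = ½mv₀² + |q|Ed = ½(6.644×10⁻²⁷)(1.76×10⁴)² + (3.204×10⁻¹⁹)(4.01×10⁴)(0.0139) ≈ 1.029×10⁻¹⁸ J + 1.786×10⁻¹⁶ J ≈ 1.796×10⁻¹⁶ J.
v_f = √(2·1.796×10⁻¹⁶/6.644×10⁻²⁷) ≈ 2.33×10⁵ m/s.

v_f ≈ 2.33×10⁵ m/s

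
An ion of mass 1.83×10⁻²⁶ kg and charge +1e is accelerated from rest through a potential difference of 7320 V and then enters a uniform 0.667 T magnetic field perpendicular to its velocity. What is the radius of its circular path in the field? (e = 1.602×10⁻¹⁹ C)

r ≈ 0.0613 m

Acceleration: |q|V = ½mv² ⇒ v = √(2|q|V/m) = √(2·1.602×10⁻¹⁹·7320/1.83×10⁻²⁶) ≈ 3.580×10⁵ m/s.
In the field: r = mv/(|q|B) = (1.83×10⁻²⁶)(3.580×10⁵)/((1.602×10⁻¹⁹)(0.667)) ≈ 0.0613 m.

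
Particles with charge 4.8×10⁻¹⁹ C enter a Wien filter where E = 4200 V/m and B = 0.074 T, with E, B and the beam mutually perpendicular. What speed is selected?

v = 5.7×10⁴ m/s

Zero net Lorentz force requires |qE| = |q v×B|, i.e. E = vB.
v = E/B = 4200/0.074 = 5.7×10⁴ m/s.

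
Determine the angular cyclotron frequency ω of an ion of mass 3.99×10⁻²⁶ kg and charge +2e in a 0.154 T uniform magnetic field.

ω ≈ 1.24×10⁶ rad/s

ω = |q|B/m.
ω = (3.204×10⁻¹⁹)(0.154)/3.99×10⁻²⁶ ≈ 1.24×10⁶ rad/s.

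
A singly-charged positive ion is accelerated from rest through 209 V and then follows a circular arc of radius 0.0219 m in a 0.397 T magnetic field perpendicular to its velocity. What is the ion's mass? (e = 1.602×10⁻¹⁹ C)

m ≈ 2.90×10⁻²⁶ kg

Combine |q|V = ½mv² and r = mv/(|q|B): eliminate v to get m = qB²r²/(2V).
m = (1.602×10⁻¹⁹)(0.397)²(0.0219)²/(2·209) ≈ 2.90×10⁻²⁶ kg.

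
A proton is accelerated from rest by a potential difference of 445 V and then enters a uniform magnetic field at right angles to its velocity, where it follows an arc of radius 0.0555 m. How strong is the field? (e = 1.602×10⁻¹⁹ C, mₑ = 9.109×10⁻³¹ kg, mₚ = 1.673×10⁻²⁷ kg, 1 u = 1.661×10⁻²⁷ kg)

B ≈ 0.0549 T

v = √(2|q|V/m) = √(2·1.602×10⁻¹⁹·445/1.673×10⁻²⁷) ≈ 2.919×10⁵ m/s.
B = mv/(|q|r) = (1.673×10⁻²⁷)(2.919×10⁵)/((1.602×10⁻¹⁹)(0.0555)) ≈ 0.0549 T.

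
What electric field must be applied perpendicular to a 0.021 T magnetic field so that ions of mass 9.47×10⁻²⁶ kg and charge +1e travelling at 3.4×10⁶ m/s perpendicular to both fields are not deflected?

For straight-line motion qE = qvB, so E = vB.
E = 3.4×10⁶ × 0.021 = 7.1×10⁴ V/m.

E = 7.1×10⁴ V/m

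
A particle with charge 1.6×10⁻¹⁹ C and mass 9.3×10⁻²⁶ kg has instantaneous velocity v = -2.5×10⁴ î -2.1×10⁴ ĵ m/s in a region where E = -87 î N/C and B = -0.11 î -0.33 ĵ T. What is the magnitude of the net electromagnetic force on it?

|F| ≈ 9.51×10⁻¹⁶ N

v×B = (0, 0, 5940) N/C.
E + v×B = (-87.0, 0, 5940) N/C.
F = q(E + v×B) = (1.6×10⁻¹⁹ C)·(-87.0, 0, 5940) = (-1.39×10⁻¹⁷, 0, 9.50×10⁻¹⁶) N.
|F| = 9.51×10⁻¹⁶ N.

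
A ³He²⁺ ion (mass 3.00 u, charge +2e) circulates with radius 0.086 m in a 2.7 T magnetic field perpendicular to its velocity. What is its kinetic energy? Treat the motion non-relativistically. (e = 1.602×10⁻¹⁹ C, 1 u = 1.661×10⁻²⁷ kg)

KE ≈ 5.6×10⁻¹³ J

v = |q|Br/m, then KE = ½mv² = (qBr)²/(2m).
v = (3.204×10⁻¹⁹)(2.7)(0.086)/4.983×10⁻²⁷ ≈ 1.493×10⁷ m/s.
KE = ½(4.983×10⁻²⁷)(1.493×10⁷)² ≈ 5.6×10⁻¹³ J.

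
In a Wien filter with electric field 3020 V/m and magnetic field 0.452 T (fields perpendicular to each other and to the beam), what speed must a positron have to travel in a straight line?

For undeflected motion the electric and magnetic forces balance: qE = qvB.
v = E/B = 3020/0.452 = 6680 m/s.

v = 6680 m/s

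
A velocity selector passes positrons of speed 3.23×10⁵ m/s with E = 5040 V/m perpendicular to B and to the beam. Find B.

B = 0.0156 T

Balance of forces in the selector: qE = qvB ⇒ B = E/v.
B = 5040/3.23×10⁵ = 0.0156 T.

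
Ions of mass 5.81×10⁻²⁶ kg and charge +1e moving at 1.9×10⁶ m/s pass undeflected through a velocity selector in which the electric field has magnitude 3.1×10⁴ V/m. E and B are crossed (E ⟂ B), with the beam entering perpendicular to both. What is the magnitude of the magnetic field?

B = 0.016 T

Balance of forces in the selector: qE = qvB ⇒ B = E/v.
B = 3.1×10⁴/1.9×10⁶ = 0.016 T.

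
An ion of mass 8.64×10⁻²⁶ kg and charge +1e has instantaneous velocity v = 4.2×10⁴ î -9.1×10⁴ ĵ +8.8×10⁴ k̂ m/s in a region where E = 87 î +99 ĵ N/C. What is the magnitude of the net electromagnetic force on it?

|F| ≈ 2.11×10⁻¹⁷ N

Only an electric field acts, so F = qE = (1.602×10⁻¹⁹ C)·(87.0, 99.0, 0) = (1.39×10⁻¹⁷, 1.59×10⁻¹⁷, 0) N.
|F| = 2.11×10⁻¹⁷ N.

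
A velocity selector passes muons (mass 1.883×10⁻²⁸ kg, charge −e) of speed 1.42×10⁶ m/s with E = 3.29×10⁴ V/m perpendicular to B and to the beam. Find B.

B = 0.0232 T

Balance of forces in the selector: qE = qvB ⇒ B = E/v.
B = 3.29×10⁴/1.42×10⁶ = 0.0232 T.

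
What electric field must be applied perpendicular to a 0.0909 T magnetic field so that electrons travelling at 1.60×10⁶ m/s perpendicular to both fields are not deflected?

For straight-line motion qE = qvB, so E = vB.
E = 1.60×10⁶ × 0.0909 = 1.45×10⁵ V/m.

E = 1.45×10⁵ V/m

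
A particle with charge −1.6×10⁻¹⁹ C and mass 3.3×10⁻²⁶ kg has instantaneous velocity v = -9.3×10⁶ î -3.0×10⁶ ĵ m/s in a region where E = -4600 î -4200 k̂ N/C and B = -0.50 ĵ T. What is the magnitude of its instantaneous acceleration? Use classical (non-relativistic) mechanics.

|a| ≈ 2.25×10¹³ m/s²

v×B = (0, 0, 4.65×10⁶) N/C.
E + v×B = (-4600, 0, 4.65×10⁶) N/C.
F = q(E + v×B) = (−1.6×10⁻¹⁹ C)·(-4600, 0, 4.65×10⁶) = (7.36×10⁻¹⁶, 0, -7.43×10⁻¹³) N.
|a| = |F|/m = 7.433×10⁻¹³/3.3×10⁻²⁶ ≈ 2.25×10¹³ m/s².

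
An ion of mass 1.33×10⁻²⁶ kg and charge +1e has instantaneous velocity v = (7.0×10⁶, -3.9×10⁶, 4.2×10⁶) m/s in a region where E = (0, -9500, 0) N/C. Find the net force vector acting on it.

F ≈ (0, -1.52×10⁻¹⁵, 0) N

Only an electric field acts, so F = qE = (1.602×10⁻¹⁹ C)·(0, -9500, 0) = (0, -1.52×10⁻¹⁵, 0) N.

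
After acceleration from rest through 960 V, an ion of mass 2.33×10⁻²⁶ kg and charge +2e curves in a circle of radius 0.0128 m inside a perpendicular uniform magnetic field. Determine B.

v = √(2|q|V/m) = √(2·3.204×10⁻¹⁹·960/2.33×10⁻²⁶) ≈ 1.625×10⁵ m/s.
B = mv/(|q|r) = (2.33×10⁻²⁶)(1.625×10⁵)/((3.204×10⁻¹⁹)(0.0128)) ≈ 0.923 T.

B ≈ 0.923 T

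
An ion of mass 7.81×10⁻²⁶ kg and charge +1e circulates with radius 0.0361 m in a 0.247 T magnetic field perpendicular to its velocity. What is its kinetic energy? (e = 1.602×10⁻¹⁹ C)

KE ≈ 81.5 eV

v = |q|Br/m, then KE = ½mv² = (qBr)²/(2m).
v = (1.602×10⁻¹⁹)(0.247)(0.0361)/7.81×10⁻²⁶ ≈ 1.829×10⁴ m/s.
KE = ½(7.81×10⁻²⁶)(1.829×10⁴)² ≈ 1.31×10⁻¹⁷ J = 81.5 eV.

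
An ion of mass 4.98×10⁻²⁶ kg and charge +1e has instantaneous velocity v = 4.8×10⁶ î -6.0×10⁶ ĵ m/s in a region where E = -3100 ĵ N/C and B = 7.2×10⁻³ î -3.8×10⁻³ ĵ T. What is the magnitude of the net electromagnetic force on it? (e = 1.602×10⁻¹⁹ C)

v×B = (0, 0, 2.50×10⁴) N/C.
E + v×B = (0, -3100, 2.50×10⁴) N/C.
F = q(E + v×B) = (1.602×10⁻¹⁹ C)·(0, -3100, 2.50×10⁴) = (0, -4.97×10⁻¹⁶, 4.00×10⁻¹⁵) N.
|F| = 4.03×10⁻¹⁵ N.

|F| ≈ 4.03×10⁻¹⁵ N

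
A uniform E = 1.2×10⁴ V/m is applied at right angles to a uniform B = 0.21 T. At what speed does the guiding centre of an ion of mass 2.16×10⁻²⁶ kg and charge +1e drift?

v_d ≈ 5.7×10⁴ m/s

The steady drift has the magnetic force balancing the electric force, so v_d = E/B.
v_d = 1.2×10⁴/0.21 = 5.7×10⁴ m/s.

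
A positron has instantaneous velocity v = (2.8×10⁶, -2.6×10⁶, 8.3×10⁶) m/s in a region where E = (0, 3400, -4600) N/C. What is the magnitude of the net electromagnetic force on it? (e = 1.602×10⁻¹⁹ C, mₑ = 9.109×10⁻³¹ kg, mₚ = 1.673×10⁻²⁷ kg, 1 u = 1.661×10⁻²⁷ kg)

|F| ≈ 9.16×10⁻¹⁶ N

Only an electric field acts, so F = qE = (1.602×10⁻¹⁹ C)·(0, 3400, -4600) = (0, 5.45×10⁻¹⁶, -7.37×10⁻¹⁶) N.
|F| = 9.16×10⁻¹⁶ N.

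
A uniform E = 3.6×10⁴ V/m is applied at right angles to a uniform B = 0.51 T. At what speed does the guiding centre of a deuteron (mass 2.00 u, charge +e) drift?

v_d ≈ 7.1×10⁴ m/s

The steady drift has the magnetic force balancing the electric force, so v_d = E/B.
v_d = 3.6×10⁴/0.51 = 7.1×10⁴ m/s.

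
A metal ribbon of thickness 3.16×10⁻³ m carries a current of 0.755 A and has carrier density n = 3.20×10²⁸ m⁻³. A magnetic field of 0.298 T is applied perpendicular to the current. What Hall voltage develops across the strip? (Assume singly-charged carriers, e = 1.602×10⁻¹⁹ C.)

V_H = IB/(n e t).
V_H = (0.755)(0.298)/((3.20×10²⁸)(1.602×10⁻¹⁹)(3.16×10⁻³)) ≈ 1.39×10⁻⁸ V.

V_H ≈ 1.39×10⁻⁸ V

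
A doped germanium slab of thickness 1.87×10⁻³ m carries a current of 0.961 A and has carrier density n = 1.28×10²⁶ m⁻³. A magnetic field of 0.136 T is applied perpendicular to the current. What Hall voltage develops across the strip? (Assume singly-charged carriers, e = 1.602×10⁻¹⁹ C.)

V_H = IB/(n e t).
V_H = (0.961)(0.136)/((1.28×10²⁶)(1.602×10⁻¹⁹)(1.87×10⁻³)) ≈ 3.41×10⁻⁶ V.

V_H ≈ 3.41×10⁻⁶ V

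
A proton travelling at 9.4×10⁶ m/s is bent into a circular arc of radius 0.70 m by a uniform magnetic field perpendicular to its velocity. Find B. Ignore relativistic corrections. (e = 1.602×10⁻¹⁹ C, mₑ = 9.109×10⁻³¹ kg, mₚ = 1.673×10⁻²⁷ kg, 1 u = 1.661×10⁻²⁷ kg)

B ≈ 0.14 T

From |q|vB = mv²/r, B = mv/(|q|r).
B = (1.673×10⁻²⁷)(9.4×10⁶)/((1.602×10⁻¹⁹)(0.70)) ≈ 0.14 T.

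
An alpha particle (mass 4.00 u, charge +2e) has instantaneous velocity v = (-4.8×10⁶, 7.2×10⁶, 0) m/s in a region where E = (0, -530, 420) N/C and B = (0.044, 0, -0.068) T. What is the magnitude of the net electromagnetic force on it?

v×B = (-4.90×10⁵, -3.26×10⁵, -3.17×10⁵) N/C.
E + v×B = (-4.90×10⁵, -3.27×10⁵, -3.16×10⁵) N/C.
F = q(E + v×B) = (3.204×10⁻¹⁹ C)·(-4.90×10⁵, -3.27×10⁵, -3.16×10⁵) = (-1.57×10⁻¹³, -1.05×10⁻¹³, -1.01×10⁻¹³) N.
|F| = 2.14×10⁻¹³ N.

|F| ≈ 2.14×10⁻¹³ N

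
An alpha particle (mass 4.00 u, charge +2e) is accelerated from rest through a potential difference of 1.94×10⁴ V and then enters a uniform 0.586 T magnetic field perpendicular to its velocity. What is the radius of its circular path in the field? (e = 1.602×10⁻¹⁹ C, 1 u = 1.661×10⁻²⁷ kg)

r ≈ 0.0484 m

Acceleration: |q|V = ½mv² ⇒ v = √(2|q|V/m) = √(2·3.204×10⁻¹⁹·1.94×10⁴/6.644×10⁻²⁷) ≈ 1.368×10⁶ m/s.
In the field: r = mv/(|q|B) = (6.644×10⁻²⁷)(1.368×10⁶)/((3.204×10⁻¹⁹)(0.586)) ≈ 0.0484 m.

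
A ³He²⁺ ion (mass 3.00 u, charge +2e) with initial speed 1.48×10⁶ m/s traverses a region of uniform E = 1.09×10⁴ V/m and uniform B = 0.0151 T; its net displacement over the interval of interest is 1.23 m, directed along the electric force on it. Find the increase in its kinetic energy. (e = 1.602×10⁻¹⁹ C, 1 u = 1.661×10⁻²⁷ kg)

ΔKE ≈ 4.30×10⁻¹⁵ J

The magnetic force is always ⟂ v and does no work; only the electric force changes KE.
ΔKE = F_E · d = |q|E d = (3.204×10⁻¹⁹)(1.09×10⁴)(1.23) ≈ 4.30×10⁻¹⁵ J.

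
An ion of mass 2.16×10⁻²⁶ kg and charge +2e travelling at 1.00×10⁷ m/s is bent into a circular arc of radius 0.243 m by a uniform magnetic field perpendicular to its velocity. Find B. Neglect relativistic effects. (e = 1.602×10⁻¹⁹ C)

From |q|vB = mv²/r, B = mv/(|q|r).
B = (2.16×10⁻²⁶)(1.00×10⁷)/((3.204×10⁻¹⁹)(0.243)) ≈ 2.77 T.

B ≈ 2.77 T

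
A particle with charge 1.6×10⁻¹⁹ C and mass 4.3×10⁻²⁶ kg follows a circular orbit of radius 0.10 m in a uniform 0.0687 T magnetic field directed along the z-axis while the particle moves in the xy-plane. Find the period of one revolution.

The cyclotron period depends only on m, q, B: T = 2πm/(|q|B).
T = 2π(4.3×10⁻²⁶)/((1.6×10⁻¹⁹)(0.0687)) ≈ 2.46×10⁻⁵ s.

T ≈ 2.46×10⁻⁵ s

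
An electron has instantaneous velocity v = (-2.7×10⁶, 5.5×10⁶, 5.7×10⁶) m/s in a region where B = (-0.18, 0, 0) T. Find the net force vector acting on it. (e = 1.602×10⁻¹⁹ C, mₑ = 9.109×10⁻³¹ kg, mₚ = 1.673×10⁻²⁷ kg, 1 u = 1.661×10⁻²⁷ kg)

v×B = (0, -1.03×10⁶, 9.90×10⁵) N/C.
F = q v×B = (−1.602×10⁻¹⁹ C)·(0, -1.03×10⁶, 9.90×10⁵) = (0, 1.64×10⁻¹³, -1.59×10⁻¹³) N.

F ≈ (0, 1.64×10⁻¹³, -1.59×10⁻¹³) N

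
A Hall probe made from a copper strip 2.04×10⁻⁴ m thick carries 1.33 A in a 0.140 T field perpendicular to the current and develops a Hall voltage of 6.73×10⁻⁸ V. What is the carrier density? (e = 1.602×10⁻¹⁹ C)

From V_H = IB/(n e t), n = IB/(V_H e t).
n = (1.33)(0.140)/((6.73×10⁻⁸)(1.602×10⁻¹⁹)(2.04×10⁻⁴)) ≈ 8.47×10²⁸ m⁻³.

n ≈ 8.47×10²⁸ m⁻³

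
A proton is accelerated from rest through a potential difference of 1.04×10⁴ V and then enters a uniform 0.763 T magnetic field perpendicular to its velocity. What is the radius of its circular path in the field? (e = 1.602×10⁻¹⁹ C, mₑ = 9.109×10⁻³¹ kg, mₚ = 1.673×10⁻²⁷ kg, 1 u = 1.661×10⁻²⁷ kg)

r ≈ 0.0193 m

Acceleration: |q|V = ½mv² ⇒ v = √(2|q|V/m) = √(2·1.602×10⁻¹⁹·1.04×10⁴/1.673×10⁻²⁷) ≈ 1.411×10⁶ m/s.
In the field: r = mv/(|q|B) = (1.673×10⁻²⁷)(1.411×10⁶)/((1.602×10⁻¹⁹)(0.763)) ≈ 0.0193 m.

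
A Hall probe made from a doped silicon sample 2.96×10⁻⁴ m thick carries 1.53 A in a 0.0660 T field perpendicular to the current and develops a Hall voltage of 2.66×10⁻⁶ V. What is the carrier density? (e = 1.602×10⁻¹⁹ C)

From V_H = IB/(n e t), n = IB/(V_H e t).
n = (1.53)(0.0660)/((2.66×10⁻⁶)(1.602×10⁻¹⁹)(2.96×10⁻⁴)) ≈ 8.01×10²⁶ m⁻³.

n ≈ 8.01×10²⁶ m⁻³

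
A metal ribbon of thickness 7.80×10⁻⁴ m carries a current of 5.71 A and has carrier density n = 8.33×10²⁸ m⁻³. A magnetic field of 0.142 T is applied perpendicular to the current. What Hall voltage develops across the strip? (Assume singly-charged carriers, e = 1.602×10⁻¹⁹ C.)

V_H = IB/(n e t).
V_H = (5.71)(0.142)/((8.33×10²⁸)(1.602×10⁻¹⁹)(7.80×10⁻⁴)) ≈ 7.79×10⁻⁸ V.

V_H ≈ 7.79×10⁻⁸ V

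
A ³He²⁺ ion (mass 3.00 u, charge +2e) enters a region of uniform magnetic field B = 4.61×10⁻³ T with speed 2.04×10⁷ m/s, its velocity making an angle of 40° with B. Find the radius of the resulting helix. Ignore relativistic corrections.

r ≈ 44.2 m

v⊥ = v sinθ = 2.04×10⁷·sin40° ≈ 1.311×10⁷ m/s.
r = m v⊥/(|q|B) = (4.983×10⁻²⁷)(1.311×10⁷)/((3.204×10⁻¹⁹)(4.61×10⁻³)) ≈ 44.2 m.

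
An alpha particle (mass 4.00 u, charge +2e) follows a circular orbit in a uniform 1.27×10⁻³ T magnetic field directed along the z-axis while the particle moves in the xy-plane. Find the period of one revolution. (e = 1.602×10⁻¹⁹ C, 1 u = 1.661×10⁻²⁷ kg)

T ≈ 1.03×10⁻⁴ s

The cyclotron period depends only on m, q, B: T = 2πm/(|q|B).
T = 2π(6.644×10⁻²⁷)/((3.204×10⁻¹⁹)(1.27×10⁻³)) ≈ 1.03×10⁻⁴ s.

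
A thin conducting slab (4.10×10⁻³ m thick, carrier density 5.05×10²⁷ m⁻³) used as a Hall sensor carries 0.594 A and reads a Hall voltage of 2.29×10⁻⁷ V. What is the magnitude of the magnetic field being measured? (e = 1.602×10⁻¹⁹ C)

From V_H = IB/(n e t), B = V_H n e t / I.
B = (2.29×10⁻⁷)(5.05×10²⁷)(1.602×10⁻¹⁹)(4.10×10⁻³)/0.594 ≈ 1.28 T.

B ≈ 1.28 T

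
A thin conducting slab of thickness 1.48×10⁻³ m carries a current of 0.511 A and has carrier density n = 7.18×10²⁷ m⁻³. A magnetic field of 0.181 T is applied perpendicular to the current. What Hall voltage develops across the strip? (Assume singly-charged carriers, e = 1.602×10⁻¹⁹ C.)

V_H ≈ 5.43×10⁻⁸ V

V_H = IB/(n e t).
V_H = (0.511)(0.181)/((7.18×10²⁷)(1.602×10⁻¹⁹)(1.48×10⁻³)) ≈ 5.43×10⁻⁸ V.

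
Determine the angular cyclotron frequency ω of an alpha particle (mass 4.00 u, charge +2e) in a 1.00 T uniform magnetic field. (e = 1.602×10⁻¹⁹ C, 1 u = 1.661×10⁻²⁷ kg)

ω = |q|B/m.
ω = (3.204×10⁻¹⁹)(1.00)/6.644×10⁻²⁷ ≈ 4.82×10⁷ rad/s.

ω ≈ 4.82×10⁷ rad/s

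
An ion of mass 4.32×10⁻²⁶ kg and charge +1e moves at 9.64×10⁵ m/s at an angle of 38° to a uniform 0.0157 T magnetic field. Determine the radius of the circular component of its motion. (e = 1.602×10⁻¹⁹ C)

v⊥ = v sinθ = 9.64×10⁵·sin38° ≈ 5.935×10⁵ m/s.
r = m v⊥/(|q|B) = (4.32×10⁻²⁶)(5.935×10⁵)/((1.602×10⁻¹⁹)(0.0157)) ≈ 10.2 m.

r ≈ 10.2 m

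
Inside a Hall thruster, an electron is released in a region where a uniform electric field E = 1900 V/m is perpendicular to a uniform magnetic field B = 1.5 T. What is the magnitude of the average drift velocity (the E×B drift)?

v_d ≈ 1300 m/s

The steady drift has the magnetic force balancing the electric force, so v_d = E/B.
v_d = 1900/1.5 = 1300 m/s.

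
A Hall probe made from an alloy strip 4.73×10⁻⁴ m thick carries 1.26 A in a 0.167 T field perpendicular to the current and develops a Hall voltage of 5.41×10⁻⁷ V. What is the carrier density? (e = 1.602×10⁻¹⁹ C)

n ≈ 5.13×10²⁷ m⁻³

From V_H = IB/(n e t), n = IB/(V_H e t).
n = (1.26)(0.167)/((5.41×10⁻⁷)(1.602×10⁻¹⁹)(4.73×10⁻⁴)) ≈ 5.13×10²⁷ m⁻³.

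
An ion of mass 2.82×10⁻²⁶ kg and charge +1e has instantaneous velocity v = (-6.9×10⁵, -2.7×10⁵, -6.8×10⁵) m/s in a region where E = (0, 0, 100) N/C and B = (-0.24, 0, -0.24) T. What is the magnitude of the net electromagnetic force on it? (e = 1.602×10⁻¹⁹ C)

v×B = (6.48×10⁴, -2400, -6.48×10⁴) N/C.
E + v×B = (6.48×10⁴, -2400, -6.47×10⁴) N/C.
F = q(E + v×B) = (1.602×10⁻¹⁹ C)·(6.48×10⁴, -2400, -6.47×10⁴) = (1.04×10⁻¹⁴, -3.84×10⁻¹⁶, -1.04×10⁻¹⁴) N.
|F| = 1.47×10⁻¹⁴ N.

|F| ≈ 1.47×10⁻¹⁴ N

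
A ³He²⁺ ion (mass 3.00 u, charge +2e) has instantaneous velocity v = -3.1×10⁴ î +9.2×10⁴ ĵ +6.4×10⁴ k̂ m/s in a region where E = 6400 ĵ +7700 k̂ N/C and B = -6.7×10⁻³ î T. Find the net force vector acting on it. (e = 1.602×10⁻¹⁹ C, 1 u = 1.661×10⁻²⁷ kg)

v×B = (0, -429, 616) N/C.
E + v×B = (0, 5970, 8320) N/C.
F = q(E + v×B) = (3.204×10⁻¹⁹ C)·(0, 5970, 8320) = (0, 1.91×10⁻¹⁵, 2.66×10⁻¹⁵) N.

F ≈ (0, 1.91×10⁻¹⁵, 2.66×10⁻¹⁵) N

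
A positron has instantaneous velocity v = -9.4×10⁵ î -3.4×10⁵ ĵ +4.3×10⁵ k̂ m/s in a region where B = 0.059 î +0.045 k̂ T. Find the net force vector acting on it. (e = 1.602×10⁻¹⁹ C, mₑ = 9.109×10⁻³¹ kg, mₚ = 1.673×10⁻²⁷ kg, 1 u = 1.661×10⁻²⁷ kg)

v×B = (-1.53×10⁴, 6.77×10⁴, 2.01×10⁴) N/C.
F = q v×B = (1.602×10⁻¹⁹ C)·(-1.53×10⁴, 6.77×10⁴, 2.01×10⁴) = (-2.45×10⁻¹⁵, 1.08×10⁻¹⁴, 3.21×10⁻¹⁵) N.

F ≈ (-2.45×10⁻¹⁵, 1.08×10⁻¹⁴, 3.21×10⁻¹⁵) N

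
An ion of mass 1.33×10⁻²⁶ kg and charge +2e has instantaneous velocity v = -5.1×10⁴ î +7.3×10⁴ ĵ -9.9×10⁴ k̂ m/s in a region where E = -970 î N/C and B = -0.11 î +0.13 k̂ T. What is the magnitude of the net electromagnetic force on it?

v×B = (9490, 1.75×10⁴, 8030) N/C.
E + v×B = (8520, 1.75×10⁴, 8030) N/C.
F = q(E + v×B) = (3.204×10⁻¹⁹ C)·(8520, 1.75×10⁴, 8030) = (2.73×10⁻¹⁵, 5.61×10⁻¹⁵, 2.57×10⁻¹⁵) N.
|F| = 6.75×10⁻¹⁵ N.

|F| ≈ 6.75×10⁻¹⁵ N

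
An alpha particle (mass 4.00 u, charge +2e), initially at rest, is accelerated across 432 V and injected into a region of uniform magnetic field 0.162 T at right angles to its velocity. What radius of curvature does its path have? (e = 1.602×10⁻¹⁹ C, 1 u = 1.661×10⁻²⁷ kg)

r ≈ 0.0261 m

Acceleration: |q|V = ½mv² ⇒ v = √(2|q|V/m) = √(2·3.204×10⁻¹⁹·432/6.644×10⁻²⁷) ≈ 2.041×10⁵ m/s.
In the field: r = mv/(|q|B) = (6.644×10⁻²⁷)(2.041×10⁵)/((3.204×10⁻¹⁹)(0.162)) ≈ 0.0261 m.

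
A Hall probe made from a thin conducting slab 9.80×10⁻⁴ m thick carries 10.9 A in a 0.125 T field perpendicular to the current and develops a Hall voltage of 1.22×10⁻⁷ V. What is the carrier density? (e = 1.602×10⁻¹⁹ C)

n ≈ 7.11×10²⁸ m⁻³

From V_H = IB/(n e t), n = IB/(V_H e t).
n = (10.9)(0.125)/((1.22×10⁻⁷)(1.602×10⁻¹⁹)(9.80×10⁻⁴)) ≈ 7.11×10²⁸ m⁻³.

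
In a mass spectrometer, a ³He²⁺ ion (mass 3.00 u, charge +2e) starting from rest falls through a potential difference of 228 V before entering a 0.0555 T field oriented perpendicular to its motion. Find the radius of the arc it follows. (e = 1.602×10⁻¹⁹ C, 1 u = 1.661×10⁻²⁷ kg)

r ≈ 0.0480 m

Acceleration: |q|V = ½mv² ⇒ v = √(2|q|V/m) = √(2·3.204×10⁻¹⁹·228/4.983×10⁻²⁷) ≈ 1.712×10⁵ m/s.
In the field: r = mv/(|q|B) = (4.983×10⁻²⁷)(1.712×10⁵)/((3.204×10⁻¹⁹)(0.0555)) ≈ 0.0480 m.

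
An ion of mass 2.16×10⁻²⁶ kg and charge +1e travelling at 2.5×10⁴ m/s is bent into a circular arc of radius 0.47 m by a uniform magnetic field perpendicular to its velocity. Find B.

From |q|vB = mv²/r, B = mv/(|q|r).
B = (2.16×10⁻²⁶)(2.5×10⁴)/((1.602×10⁻¹⁹)(0.47)) ≈ 7.2×10⁻³ T.

B ≈ 7.2×10⁻³ T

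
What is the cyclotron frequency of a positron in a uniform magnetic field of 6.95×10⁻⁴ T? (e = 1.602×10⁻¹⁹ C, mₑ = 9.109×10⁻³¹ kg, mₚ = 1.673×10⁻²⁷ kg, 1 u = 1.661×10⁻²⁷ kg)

f = |q|B/(2πm).
f = (1.602×10⁻¹⁹)(6.95×10⁻⁴)/(2π·9.109×10⁻³¹) ≈ 1.95×10⁷ Hz.

f ≈ 1.95×10⁷ Hz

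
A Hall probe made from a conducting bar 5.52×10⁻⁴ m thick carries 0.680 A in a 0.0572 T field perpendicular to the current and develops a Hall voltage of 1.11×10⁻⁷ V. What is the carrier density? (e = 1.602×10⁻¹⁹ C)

From V_H = IB/(n e t), n = IB/(V_H e t).
n = (0.680)(0.0572)/((1.11×10⁻⁷)(1.602×10⁻¹⁹)(5.52×10⁻⁴)) ≈ 3.96×10²⁷ m⁻³.

n ≈ 3.96×10²⁷ m⁻³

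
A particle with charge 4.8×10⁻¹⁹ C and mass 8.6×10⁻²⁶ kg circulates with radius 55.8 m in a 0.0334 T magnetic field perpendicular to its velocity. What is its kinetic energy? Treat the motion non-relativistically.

KE ≈ 4.65×10⁻¹² J

v = |q|Br/m, then KE = ½mv² = (qBr)²/(2m).
v = (4.8×10⁻¹⁹)(0.0334)(55.8)/8.6×10⁻²⁶ ≈ 1.040×10⁷ m/s.
KE = ½(8.6×10⁻²⁶)(1.040×10⁷)² ≈ 4.65×10⁻¹² J.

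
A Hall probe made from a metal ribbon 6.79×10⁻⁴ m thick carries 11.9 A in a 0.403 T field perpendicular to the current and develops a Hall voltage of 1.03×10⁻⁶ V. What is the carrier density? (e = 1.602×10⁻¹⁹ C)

n ≈ 4.28×10²⁸ m⁻³

From V_H = IB/(n e t), n = IB/(V_H e t).
n = (11.9)(0.403)/((1.03×10⁻⁶)(1.602×10⁻¹⁹)(6.79×10⁻⁴)) ≈ 4.28×10²⁸ m⁻³.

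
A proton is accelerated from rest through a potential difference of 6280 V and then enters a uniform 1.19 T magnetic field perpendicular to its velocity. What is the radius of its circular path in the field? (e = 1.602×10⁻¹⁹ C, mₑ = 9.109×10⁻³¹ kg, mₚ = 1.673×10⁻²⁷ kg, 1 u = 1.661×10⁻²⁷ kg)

Acceleration: |q|V = ½mv² ⇒ v = √(2|q|V/m) = √(2·1.602×10⁻¹⁹·6280/1.673×10⁻²⁷) ≈ 1.097×10⁶ m/s.
In the field: r = mv/(|q|B) = (1.673×10⁻²⁷)(1.097×10⁶)/((1.602×10⁻¹⁹)(1.19)) ≈ 9.62×10⁻³ m.

r ≈ 9.62×10⁻³ m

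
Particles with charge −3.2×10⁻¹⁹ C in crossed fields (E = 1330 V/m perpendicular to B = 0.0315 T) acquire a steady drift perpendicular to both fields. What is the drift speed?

The steady drift has the magnetic force balancing the electric force, so v_d = E/B.
v_d = 1330/0.0315 = 4.22×10⁴ m/s.

v_d ≈ 4.22×10⁴ m/s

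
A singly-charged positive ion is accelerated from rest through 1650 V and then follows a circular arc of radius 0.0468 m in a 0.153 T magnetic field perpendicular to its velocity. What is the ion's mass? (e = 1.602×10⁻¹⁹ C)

Combine |q|V = ½mv² and r = mv/(|q|B): eliminate v to get m = qB²r²/(2V).
m = (1.602×10⁻¹⁹)(0.153)²(0.0468)²/(2·1650) ≈ 2.49×10⁻²⁷ kg.

m ≈ 2.49×10⁻²⁷ kg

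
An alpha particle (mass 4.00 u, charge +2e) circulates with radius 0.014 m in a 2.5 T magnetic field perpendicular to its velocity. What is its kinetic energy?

v = |q|Br/m, then KE = ½mv² = (qBr)²/(2m).
v = (3.204×10⁻¹⁹)(2.5)(0.014)/6.644×10⁻²⁷ ≈ 1.688×10⁶ m/s.
KE = ½(6.644×10⁻²⁷)(1.688×10⁶)² ≈ 9.5×10⁻¹⁵ J = 5.9×10⁴ eV.

KE ≈ 5.9×10⁴ eV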